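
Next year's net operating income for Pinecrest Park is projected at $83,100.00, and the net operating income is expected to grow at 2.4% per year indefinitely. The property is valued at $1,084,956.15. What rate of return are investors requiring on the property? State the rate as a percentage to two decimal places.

P = D₁/(r − g) ⇒ r = D₁/P + g = $83,100.0000/$1,084,956.15 + 0.024 = 0.076593 + 0.024 = 0.100593

10.06%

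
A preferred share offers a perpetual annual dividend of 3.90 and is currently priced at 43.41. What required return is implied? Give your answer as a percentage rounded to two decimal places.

8.98%

P = C/r ⇒ r = C/P = 3.90/43.41 = 0.089841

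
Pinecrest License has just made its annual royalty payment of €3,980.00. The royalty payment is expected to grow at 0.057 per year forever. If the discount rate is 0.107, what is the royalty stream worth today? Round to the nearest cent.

D₁ = D₀ × (1 + g) = €3,980.00 × 1.057 = €4,206.8600
Growing perpetuity: P = D₁ / (r − g) = €4,206.8600 / (0.107 − 0.057) = €84,137.20

€84137.20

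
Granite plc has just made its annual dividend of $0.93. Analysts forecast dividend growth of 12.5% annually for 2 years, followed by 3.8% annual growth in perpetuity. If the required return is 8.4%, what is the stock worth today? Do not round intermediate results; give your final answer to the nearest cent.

D_1 = 1.04625
D_2 = 1.17703
Terminal value at year 2: TV = D_2×(1+g_2)/(r−g_2) = 1.22176/0.046 = 26.55997
P_0 = D_1/(1+r)^1 + D_2/(1+r)^2 + TV/(1+r)^2
    = 0.96518 + 1.00168 + 22.60315 = 24.57001

$24.57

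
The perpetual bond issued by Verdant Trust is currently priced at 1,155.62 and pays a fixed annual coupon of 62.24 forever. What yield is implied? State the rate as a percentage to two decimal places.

5.39%

P = C/r ⇒ r = C/P = 62.24/1,155.62 = 0.053859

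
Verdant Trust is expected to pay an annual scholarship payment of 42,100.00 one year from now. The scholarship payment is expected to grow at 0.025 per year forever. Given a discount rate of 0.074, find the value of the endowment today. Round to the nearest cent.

Growing perpetuity: P = D₁ / (r − g) = 42,100.0000 / (0.074 − 0.025) = 859,183.67

859183.67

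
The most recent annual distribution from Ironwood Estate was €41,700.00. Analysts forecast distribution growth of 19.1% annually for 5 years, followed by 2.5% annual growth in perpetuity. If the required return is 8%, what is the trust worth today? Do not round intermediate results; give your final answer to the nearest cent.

€1549773.50

D_1 = 49664.70000
D_2 = 59150.65770
D_3 = 70448.43332
D_4 = 83904.08408
D_5 = 99929.76415
Terminal value at year 5: TV = D_5×(1+g_2)/(r−g_2) = 102428.00825/0.055 = 1862327.42271
P_0 = D_1/(1+r)^1 + D_2/(1+r)^2 + D_3/(1+r)^3 + D_4/(1+r)^4 + D_5/(1+r)^5 + TV/(1+r)^5
    = 45985.83333 + 50712.15509 + 55924.23770 + 61672.00657 + 68010.51836 + 1267468.75127 = 1549773.50233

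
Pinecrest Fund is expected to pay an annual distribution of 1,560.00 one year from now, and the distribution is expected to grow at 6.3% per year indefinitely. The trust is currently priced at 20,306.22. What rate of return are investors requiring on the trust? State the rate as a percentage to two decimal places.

P = D₁/(r − g) ⇒ r = D₁/P + g = 1,560.0000/20,306.22 + 0.063 = 0.076824 + 0.063 = 0.139824

13.98%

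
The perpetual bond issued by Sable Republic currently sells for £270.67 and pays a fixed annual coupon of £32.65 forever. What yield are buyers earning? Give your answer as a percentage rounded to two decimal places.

P = C/r ⇒ r = C/P = £32.65/£270.67 = 0.120627

12.06%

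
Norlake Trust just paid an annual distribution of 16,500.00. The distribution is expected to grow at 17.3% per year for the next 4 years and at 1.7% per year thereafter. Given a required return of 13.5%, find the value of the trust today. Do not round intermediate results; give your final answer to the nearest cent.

D_1 = 19354.50000
D_2 = 22702.82850
D_3 = 26630.41783
D_4 = 31237.48012
Terminal value at year 4: TV = D_4×(1+g_2)/(r−g_2) = 31768.51728/0.118 = 269224.72269
P_0 = D_1/(1+r)^1 + D_2/(1+r)^2 + D_3/(1+r)^3 + D_4/(1+r)^4 + TV/(1+r)^4
    = 17052.42291 + 17623.34103 + 18213.37359 + 18823.16055 + 162230.12103 = 233942.41911

233942.42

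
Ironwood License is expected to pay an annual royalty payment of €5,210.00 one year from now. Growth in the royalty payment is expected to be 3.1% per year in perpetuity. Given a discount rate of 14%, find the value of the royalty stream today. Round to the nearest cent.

Growing perpetuity: P = D₁ / (r − g) = €5,210.0000 / (0.14 − 0.031) = €47,798.17

€47798.17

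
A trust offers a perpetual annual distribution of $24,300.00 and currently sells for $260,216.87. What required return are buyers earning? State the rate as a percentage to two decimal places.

9.34%

P = C/r ⇒ r = C/P = $24,300.00/$260,216.87 = 0.093384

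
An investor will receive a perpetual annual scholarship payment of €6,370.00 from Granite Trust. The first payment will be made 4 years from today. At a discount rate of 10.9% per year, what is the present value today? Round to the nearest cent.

€42846.79

Value at end of year 3: C / r = €6,370.00 / 0.109 = €58,440.3670
Discount to today: PV = €58,440.3670 / (1 + 0.109)^3 = €58,440.3670 / 1.363938 = €42,846.79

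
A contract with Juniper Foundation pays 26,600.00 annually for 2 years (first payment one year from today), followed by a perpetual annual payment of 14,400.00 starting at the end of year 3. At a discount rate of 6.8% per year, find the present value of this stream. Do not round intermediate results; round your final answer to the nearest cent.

233883.83

PV of 2-year annuity: 26,600.00 × [1 − (1+0.068)^−2] / 0.068 = 48226.93543
Perpetuity value at year 2: 14,400.00 / 0.068 = 211764.70588
PV of perpetuity: 211764.70588 / (1+0.068)^2 = 185656.89121
Total PV = 48226.93543 + 185656.89121 = 233883.82664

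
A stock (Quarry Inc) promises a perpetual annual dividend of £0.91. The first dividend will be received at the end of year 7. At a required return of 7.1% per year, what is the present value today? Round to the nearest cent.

£8.49

Value at end of year 6: C / r = £0.91 / 0.071 = £12.8169
Discount to today: PV = £12.8169 / (1 + 0.071)^6 = £12.8169 / 1.509165 = £8.49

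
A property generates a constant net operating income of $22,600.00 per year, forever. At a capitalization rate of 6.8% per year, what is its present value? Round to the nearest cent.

Level perpetuity: PV = C / r = $22,600.00 / 0.068 = $332,352.94

$332352.94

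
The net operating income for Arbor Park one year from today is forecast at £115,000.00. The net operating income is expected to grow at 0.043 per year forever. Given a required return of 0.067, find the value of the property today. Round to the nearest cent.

Growing perpetuity: P = D₁ / (r − g) = £115,000.0000 / (0.067 − 0.043) = £4,791,666.67

£4791666.67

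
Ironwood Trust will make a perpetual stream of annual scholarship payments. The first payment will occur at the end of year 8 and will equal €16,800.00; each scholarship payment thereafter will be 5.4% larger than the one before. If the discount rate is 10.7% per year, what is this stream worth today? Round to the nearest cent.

Value at end of year 7: C₁ / (r − g) = €16,800.00 / (0.107 − 0.054) = €316,981.1321
Discount to today: PV = €316,981.1321 / (1 + 0.107)^7 = €316,981.1321 / 2.037198 = €155,596.59

€155596.59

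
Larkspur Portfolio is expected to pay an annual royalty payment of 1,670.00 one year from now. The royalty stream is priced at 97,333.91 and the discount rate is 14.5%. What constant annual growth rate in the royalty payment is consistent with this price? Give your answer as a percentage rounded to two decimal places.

P = D₁/(r−g) ⇒ g = r − D₁/P = 0.145 − 1,670.00/97,333.91 = 0.127843

12.78%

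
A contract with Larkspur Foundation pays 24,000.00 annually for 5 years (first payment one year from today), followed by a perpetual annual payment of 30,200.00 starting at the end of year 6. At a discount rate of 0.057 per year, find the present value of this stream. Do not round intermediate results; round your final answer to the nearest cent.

503493.37

PV of 5-year annuity: 24,000.00 × [1 − (1+0.057)^−5] / 0.057 = 101927.17475
Perpetuity value at year 5: 30,200.00 / 0.057 = 529824.56140
PV of perpetuity: 529824.56140 / (1+0.057)^5 = 401566.19984
Total PV = 101927.17475 + 401566.19984 = 503493.37459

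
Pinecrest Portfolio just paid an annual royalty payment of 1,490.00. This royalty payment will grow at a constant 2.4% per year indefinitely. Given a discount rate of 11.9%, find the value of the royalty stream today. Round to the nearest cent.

D₁ = D₀ × (1 + g) = 1,490.00 × 1.024 = 1,525.7600
Growing perpetuity: P = D₁ / (r − g) = 1,525.7600 / (0.119 − 0.024) = 16,060.63

16060.63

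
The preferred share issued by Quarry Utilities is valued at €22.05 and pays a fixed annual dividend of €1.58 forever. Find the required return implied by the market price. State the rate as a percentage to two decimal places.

7.17%

P = C/r ⇒ r = C/P = €1.58/€22.05 = 0.071655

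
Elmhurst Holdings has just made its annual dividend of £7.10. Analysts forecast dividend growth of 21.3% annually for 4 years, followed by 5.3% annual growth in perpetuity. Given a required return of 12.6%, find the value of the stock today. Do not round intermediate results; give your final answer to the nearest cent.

D_1 = 8.61230
D_2 = 10.44672
D_3 = 12.67187
D_4 = 15.37098
Terminal value at year 4: TV = D_4×(1+g_2)/(r−g_2) = 16.18564/0.073 = 221.72112
P_0 = D_1/(1+r)^1 + D_2/(1+r)^2 + D_3/(1+r)^3 + D_4/(1+r)^4 + TV/(1+r)^4
    = 7.64858 + 8.23954 + 8.87617 + 9.56198 + 137.92834 = 172.25461

£172.25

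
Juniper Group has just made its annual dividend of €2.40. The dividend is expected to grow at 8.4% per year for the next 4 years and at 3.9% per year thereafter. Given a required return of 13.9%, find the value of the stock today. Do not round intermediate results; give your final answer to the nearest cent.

€28.95

D_1 = 2.60160
D_2 = 2.82013
D_3 = 3.05703
D_4 = 3.31382
Terminal value at year 4: TV = D_4×(1+g_2)/(r−g_2) = 3.44305/0.1 = 34.43055
P_0 = D_1/(1+r)^1 + D_2/(1+r)^2 + D_3/(1+r)^3 + D_4/(1+r)^4 + TV/(1+r)^4
    = 2.28411 + 2.17381 + 2.06884 + 1.96894 + 20.45733 = 28.95305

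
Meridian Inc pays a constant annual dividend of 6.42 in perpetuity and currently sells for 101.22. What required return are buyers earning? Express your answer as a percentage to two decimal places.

6.34%

P = C/r ⇒ r = C/P = 6.42/101.22 = 0.063426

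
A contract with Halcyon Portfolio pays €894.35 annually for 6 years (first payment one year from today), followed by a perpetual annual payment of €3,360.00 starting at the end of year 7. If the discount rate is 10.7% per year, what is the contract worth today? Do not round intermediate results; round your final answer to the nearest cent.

€20880.07

PV of 6-year annuity: €894.35 × [1 − (1+0.107)^−6] / 0.107 = 3816.50661
Perpetuity value at year 6: €3,360.00 / 0.107 = 31401.86916
PV of perpetuity: 31401.86916 / (1+0.107)^6 = 17063.56513
Total PV = 3816.50661 + 17063.56513 = 20880.07174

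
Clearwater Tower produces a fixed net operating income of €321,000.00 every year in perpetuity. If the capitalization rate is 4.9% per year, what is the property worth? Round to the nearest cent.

€6551020.41

Level perpetuity: PV = C / r = €321,000.00 / 0.049 = €6,551,020.41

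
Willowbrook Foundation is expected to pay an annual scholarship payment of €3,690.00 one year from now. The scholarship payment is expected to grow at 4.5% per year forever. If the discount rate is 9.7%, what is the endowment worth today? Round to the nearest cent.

€70961.54

Growing perpetuity: P = D₁ / (r − g) = €3,690.0000 / (0.097 − 0.045) = €70,961.54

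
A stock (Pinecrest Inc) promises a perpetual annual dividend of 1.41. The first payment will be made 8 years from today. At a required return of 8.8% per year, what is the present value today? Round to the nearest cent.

Value at end of year 7: C / r = 1.41 / 0.088 = 16.0227
Discount to today: PV = 16.0227 / (1 + 0.088)^7 = 16.0227 / 1.804689 = 8.88

8.88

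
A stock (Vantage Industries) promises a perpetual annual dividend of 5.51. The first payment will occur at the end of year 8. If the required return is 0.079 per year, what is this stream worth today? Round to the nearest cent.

Value at end of year 7: C / r = 5.51 / 0.079 = 69.7468
Discount to today: PV = 69.7468 / (1 + 0.079)^7 = 69.7468 / 1.702747 = 40.96

40.96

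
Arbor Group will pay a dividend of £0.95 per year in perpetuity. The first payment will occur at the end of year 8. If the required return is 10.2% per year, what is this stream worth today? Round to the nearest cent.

Value at end of year 7: C / r = £0.95 / 0.102 = £9.3137
Discount to today: PV = £9.3137 / (1 + 0.102)^7 = £9.3137 / 1.973655 = £4.72

£4.72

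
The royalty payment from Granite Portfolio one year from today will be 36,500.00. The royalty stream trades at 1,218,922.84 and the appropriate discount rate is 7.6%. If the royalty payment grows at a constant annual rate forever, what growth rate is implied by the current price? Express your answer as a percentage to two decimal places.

P = D₁/(r−g) ⇒ g = r − D₁/P = 0.076 − 36,500.00/1,218,922.84 = 0.046056

4.61%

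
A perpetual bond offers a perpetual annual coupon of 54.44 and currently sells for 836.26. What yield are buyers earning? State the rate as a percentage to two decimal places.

6.51%

P = C/r ⇒ r = C/P = 54.44/836.26 = 0.065099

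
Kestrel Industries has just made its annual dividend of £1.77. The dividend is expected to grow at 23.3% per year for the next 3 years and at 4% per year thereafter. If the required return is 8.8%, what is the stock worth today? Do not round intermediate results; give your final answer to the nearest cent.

£62.67

D_1 = 2.18241
D_2 = 2.69091
D_3 = 3.31789
Terminal value at year 3: TV = D_3×(1+g_2)/(r−g_2) = 3.45061/0.048 = 71.88770
P_0 = D_1/(1+r)^1 + D_2/(1+r)^2 + D_3/(1+r)^3 + TV/(1+r)^3
    = 2.00589 + 2.27322 + 2.57618 + 55.81718 = 62.67247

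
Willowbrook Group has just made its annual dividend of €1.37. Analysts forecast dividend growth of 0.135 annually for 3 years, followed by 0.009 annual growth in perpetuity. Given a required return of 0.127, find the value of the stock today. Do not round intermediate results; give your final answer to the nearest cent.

€16.13

D_1 = 1.55495
D_2 = 1.76487
D_3 = 2.00313
Terminal value at year 3: TV = D_3×(1+g_2)/(r−g_2) = 2.02115/0.118 = 17.12842
P_0 = D_1/(1+r)^1 + D_2/(1+r)^2 + D_3/(1+r)^3 + TV/(1+r)^3
    = 1.37972 + 1.38952 + 1.39938 + 11.96591 = 16.13453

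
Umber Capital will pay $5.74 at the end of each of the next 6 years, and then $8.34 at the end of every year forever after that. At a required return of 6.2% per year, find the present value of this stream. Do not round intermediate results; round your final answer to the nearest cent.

PV of 6-year annuity: $5.74 × [1 − (1+0.062)^−6] / 0.062 = 28.04895
Perpetuity value at year 6: $8.34 / 0.062 = 134.51613
PV of perpetuity: 134.51613 / (1+0.062)^6 = 93.76209
Total PV = 28.04895 + 93.76209 = 121.81103

$121.81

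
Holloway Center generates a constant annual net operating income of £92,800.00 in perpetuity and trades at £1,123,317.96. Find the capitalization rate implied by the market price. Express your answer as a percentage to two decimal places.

8.26%

P = C/r ⇒ r = C/P = £92,800.00/£1,123,317.96 = 0.082612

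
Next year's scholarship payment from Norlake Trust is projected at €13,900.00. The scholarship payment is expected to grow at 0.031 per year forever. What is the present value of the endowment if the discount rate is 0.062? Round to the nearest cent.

Growing perpetuity: P = D₁ / (r − g) = €13,900.0000 / (0.062 − 0.031) = €448,387.10

€448387.10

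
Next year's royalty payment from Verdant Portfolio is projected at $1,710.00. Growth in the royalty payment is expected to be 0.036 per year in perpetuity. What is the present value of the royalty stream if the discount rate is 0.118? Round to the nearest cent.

Growing perpetuity: P = D₁ / (r − g) = $1,710.0000 / (0.118 − 0.036) = $20,853.66

$20853.66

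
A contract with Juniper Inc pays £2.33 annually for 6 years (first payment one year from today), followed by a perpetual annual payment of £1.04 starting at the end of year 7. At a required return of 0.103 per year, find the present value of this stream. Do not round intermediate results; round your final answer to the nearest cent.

£15.67

PV of 6-year annuity: £2.33 × [1 − (1+0.103)^−6] / 0.103 = 10.05916
Perpetuity value at year 6: £1.04 / 0.103 = 10.09709
PV of perpetuity: 10.09709 / (1+0.103)^6 = 5.60716
Total PV = 10.05916 + 5.60716 = 15.66632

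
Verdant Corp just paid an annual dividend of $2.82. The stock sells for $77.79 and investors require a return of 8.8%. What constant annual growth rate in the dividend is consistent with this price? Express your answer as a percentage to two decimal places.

P = D₀(1+g)/(r−g) ⇒ P(r−g) = D₀(1+g) ⇒ g(P+D₀) = P·r − D₀
g = (P·r − D₀)/(P + D₀) = ($77.79×0.088 − $2.82) / ($77.79 + $2.82) = 0.049938

4.99%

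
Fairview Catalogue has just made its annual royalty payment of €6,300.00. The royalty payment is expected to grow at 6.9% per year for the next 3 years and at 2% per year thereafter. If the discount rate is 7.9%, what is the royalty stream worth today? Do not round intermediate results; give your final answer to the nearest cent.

D_1 = 6734.70000
D_2 = 7199.39430
D_3 = 7696.15251
Terminal value at year 3: TV = D_3×(1+g_2)/(r−g_2) = 7850.07556/0.059 = 133052.12808
P_0 = D_1/(1+r)^1 + D_2/(1+r)^2 + D_3/(1+r)^3 + TV/(1+r)^3
    = 6241.61260 + 6183.76633 + 6126.45617 + 105915.00502 = 124466.84013

€124466.84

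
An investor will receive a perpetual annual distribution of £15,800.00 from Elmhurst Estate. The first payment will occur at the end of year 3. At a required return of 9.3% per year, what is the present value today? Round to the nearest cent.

£142211.20

Value at end of year 2: C / r = £15,800.00 / 0.093 = £169,892.4731
Discount to today: PV = £169,892.4731 / (1 + 0.093)^2 = £169,892.4731 / 1.194649 = £142,211.20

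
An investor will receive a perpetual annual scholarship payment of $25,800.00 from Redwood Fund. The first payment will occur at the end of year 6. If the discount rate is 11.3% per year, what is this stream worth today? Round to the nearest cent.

$133679.69

Value at end of year 5: C / r = $25,800.00 / 0.113 = $228,318.5841
Discount to today: PV = $228,318.5841 / (1 + 0.113)^5 = $228,318.5841 / 1.707953 = $133,679.69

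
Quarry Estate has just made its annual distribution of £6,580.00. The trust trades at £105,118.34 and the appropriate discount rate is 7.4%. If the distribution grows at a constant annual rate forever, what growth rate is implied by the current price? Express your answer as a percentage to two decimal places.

P = D₀(1+g)/(r−g) ⇒ P(r−g) = D₀(1+g) ⇒ g(P+D₀) = P·r − D₀
g = (P·r − D₀)/(P + D₀) = (£105,118.34×0.074 − £6,580.00) / (£105,118.34 + £6,580.00) = 0.010732

1.07%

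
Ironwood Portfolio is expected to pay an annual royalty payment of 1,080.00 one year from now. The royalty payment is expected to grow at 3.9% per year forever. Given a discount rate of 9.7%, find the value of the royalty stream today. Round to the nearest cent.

18620.69

Growing perpetuity: P = D₁ / (r − g) = 1,080.0000 / (0.097 − 0.039) = 18,620.69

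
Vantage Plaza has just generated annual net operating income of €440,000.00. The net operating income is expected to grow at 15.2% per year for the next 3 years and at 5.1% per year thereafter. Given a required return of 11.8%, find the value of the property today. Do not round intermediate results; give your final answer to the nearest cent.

€8953067.98

D_1 = 506880.00000
D_2 = 583925.76000
D_3 = 672682.47552
Terminal value at year 3: TV = D_3×(1+g_2)/(r−g_2) = 706989.28177/0.067 = 10552078.83241
P_0 = D_1/(1+r)^1 + D_2/(1+r)^2 + D_3/(1+r)^3 + TV/(1+r)^3
    = 453381.03757 + 467169.01188 + 481376.29846 + 7551141.63708 = 8953067.98498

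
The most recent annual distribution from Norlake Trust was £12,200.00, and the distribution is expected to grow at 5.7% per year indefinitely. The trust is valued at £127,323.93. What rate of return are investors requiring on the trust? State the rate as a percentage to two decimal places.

15.83%

D₁ = £12,200.00 × 1.057 = £12,895.4000
P = D₁/(r − g) ⇒ r = D₁/P + g = £12,895.4000/£127,323.93 + 0.057 = 0.101280 + 0.057 = 0.158280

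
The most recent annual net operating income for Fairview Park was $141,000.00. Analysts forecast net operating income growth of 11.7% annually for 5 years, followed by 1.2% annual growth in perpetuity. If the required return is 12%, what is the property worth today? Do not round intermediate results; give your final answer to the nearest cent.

D_1 = 157497.00000
D_2 = 175924.14900
D_3 = 196507.27443
D_4 = 219498.62554
D_5 = 245179.96473
Terminal value at year 5: TV = D_5×(1+g_2)/(r−g_2) = 248122.12431/0.108 = 2297427.07691
P_0 = D_1/(1+r)^1 + D_2/(1+r)^2 + D_3/(1+r)^3 + D_4/(1+r)^4 + D_5/(1+r)^5 + TV/(1+r)^5
    = 140622.32143 + 140245.65450 + 139869.99649 + 139495.34472 + 139121.69647 + 1303621.82250 = 2002976.83610

$2002976.84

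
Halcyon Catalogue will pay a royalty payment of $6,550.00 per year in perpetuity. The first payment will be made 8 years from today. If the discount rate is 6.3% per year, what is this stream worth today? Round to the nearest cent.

Value at end of year 7: C / r = $6,550.00 / 0.063 = $103,968.2540
Discount to today: PV = $103,968.2540 / (1 + 0.063)^7 = $103,968.2540 / 1.533673 = $67,790.35

$67790.35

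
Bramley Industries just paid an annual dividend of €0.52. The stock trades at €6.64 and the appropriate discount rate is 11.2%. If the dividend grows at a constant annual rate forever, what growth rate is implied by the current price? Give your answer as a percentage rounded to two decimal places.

3.12%

P = D₀(1+g)/(r−g) ⇒ P(r−g) = D₀(1+g) ⇒ g(P+D₀) = P·r − D₀
g = (P·r − D₀)/(P + D₀) = (€6.64×0.112 − €0.52) / (€6.64 + €0.52) = 0.031240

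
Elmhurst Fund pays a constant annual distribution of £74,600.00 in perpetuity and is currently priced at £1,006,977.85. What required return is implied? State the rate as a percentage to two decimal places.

7.41%

P = C/r ⇒ r = C/P = £74,600.00/£1,006,977.85 = 0.074083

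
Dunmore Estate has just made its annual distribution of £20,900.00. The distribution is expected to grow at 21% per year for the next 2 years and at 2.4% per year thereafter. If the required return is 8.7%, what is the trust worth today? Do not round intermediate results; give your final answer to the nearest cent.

D_1 = 25289.00000
D_2 = 30599.69000
Terminal value at year 2: TV = D_2×(1+g_2)/(r−g_2) = 31334.08256/0.063 = 497366.38984
P_0 = D_1/(1+r)^1 + D_2/(1+r)^2 + TV/(1+r)^2
    = 23264.94940 + 25897.50577 + 420937.23671 = 470099.69189

£470099.69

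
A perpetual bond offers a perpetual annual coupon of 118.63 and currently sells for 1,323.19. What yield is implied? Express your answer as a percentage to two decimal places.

P = C/r ⇒ r = C/P = 118.63/1,323.19 = 0.089655

8.97%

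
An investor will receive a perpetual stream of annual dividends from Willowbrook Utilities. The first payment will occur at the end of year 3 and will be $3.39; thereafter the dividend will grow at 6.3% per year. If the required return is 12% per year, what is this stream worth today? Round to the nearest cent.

Value at end of year 2: C₁ / (r − g) = $3.39 / (0.12 − 0.063) = $59.4737
Discount to today: PV = $59.4737 / (1 + 0.12)^2 = $59.4737 / 1.254400 = $47.41

$47.41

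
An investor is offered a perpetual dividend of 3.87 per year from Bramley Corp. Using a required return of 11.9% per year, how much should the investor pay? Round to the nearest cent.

32.52

Level perpetuity: PV = C / r = 3.87 / 0.119 = 32.52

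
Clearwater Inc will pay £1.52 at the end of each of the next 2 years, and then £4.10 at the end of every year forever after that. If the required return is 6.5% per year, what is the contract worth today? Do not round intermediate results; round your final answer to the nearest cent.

£58.38

PV of 2-year annuity: £1.52 × [1 − (1+0.065)^−2] / 0.065 = 2.76735
Perpetuity value at year 2: £4.10 / 0.065 = 63.07692
PV of perpetuity: 63.07692 / (1+0.065)^2 = 55.61235
Total PV = 2.76735 + 55.61235 = 58.37971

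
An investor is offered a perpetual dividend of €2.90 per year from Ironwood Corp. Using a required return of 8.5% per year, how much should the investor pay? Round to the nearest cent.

Level perpetuity: PV = C / r = €2.90 / 0.085 = €34.12

€34.12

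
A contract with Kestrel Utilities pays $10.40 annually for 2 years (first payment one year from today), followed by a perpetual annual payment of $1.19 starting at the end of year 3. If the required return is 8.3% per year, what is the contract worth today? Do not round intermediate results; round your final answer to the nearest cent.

PV of 2-year annuity: $10.40 × [1 − (1+0.083)^−2] / 0.083 = 18.46995
Perpetuity value at year 2: $1.19 / 0.083 = 14.33735
PV of perpetuity: 14.33735 / (1+0.083)^2 = 12.22396
Total PV = 18.46995 + 12.22396 = 30.69391

$30.69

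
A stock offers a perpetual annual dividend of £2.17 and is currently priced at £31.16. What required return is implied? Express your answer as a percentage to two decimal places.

P = C/r ⇒ r = C/P = £2.17/£31.16 = 0.069641

6.96%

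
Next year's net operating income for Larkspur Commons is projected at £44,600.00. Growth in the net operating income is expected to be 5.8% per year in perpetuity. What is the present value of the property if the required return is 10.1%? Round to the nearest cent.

£1037209.30

Growing perpetuity: P = D₁ / (r − g) = £44,600.0000 / (0.101 − 0.058) = £1,037,209.30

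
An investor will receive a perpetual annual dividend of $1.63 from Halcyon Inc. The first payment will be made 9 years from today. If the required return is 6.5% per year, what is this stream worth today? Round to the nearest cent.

$15.15

Value at end of year 8: C / r = $1.63 / 0.065 = $25.0769
Discount to today: PV = $25.0769 / (1 + 0.065)^8 = $25.0769 / 1.654996 = $15.15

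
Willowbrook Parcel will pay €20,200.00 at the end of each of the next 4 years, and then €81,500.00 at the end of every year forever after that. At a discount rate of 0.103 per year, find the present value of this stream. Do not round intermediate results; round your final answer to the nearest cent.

PV of 4-year annuity: €20,200.00 × [1 − (1+0.103)^−4] / 0.103 = 63617.65910
Perpetuity value at year 4: €81,500.00 / 0.103 = 791262.13592
PV of perpetuity: 791262.13592 / (1+0.103)^4 = 534586.92716
Total PV = 63617.65910 + 534586.92716 = 598204.58627

€598204.59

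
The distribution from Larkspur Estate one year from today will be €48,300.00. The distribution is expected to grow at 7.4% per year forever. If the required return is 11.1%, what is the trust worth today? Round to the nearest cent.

Growing perpetuity: P = D₁ / (r − g) = €48,300.0000 / (0.111 − 0.074) = €1,305,405.41

€1305405.41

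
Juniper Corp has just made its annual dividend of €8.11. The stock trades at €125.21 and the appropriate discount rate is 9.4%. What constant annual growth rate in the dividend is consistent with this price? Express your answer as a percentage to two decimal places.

P = D₀(1+g)/(r−g) ⇒ P(r−g) = D₀(1+g) ⇒ g(P+D₀) = P·r − D₀
g = (P·r − D₀)/(P + D₀) = (€125.21×0.094 − €8.11) / (€125.21 + €8.11) = 0.027451

2.75%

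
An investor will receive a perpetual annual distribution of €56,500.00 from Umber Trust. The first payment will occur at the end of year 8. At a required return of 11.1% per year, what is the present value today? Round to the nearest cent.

€243627.92

Value at end of year 7: C / r = €56,500.00 / 0.111 = €509,009.0090
Discount to today: PV = €509,009.0090 / (1 + 0.111)^7 = €509,009.0090 / 2.089288 = €243,627.92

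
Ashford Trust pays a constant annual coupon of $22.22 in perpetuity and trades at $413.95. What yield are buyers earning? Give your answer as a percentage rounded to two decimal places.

5.37%

P = C/r ⇒ r = C/P = $22.22/$413.95 = 0.053678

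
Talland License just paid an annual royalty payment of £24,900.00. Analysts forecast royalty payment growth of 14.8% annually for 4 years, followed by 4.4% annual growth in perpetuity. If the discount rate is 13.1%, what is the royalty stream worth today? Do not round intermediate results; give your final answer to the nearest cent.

£420573.49

D_1 = 28585.20000
D_2 = 32815.80960
D_3 = 37672.54942
D_4 = 43248.08674
Terminal value at year 4: TV = D_4×(1+g_2)/(r−g_2) = 45151.00255/0.087 = 518977.04082
P_0 = D_1/(1+r)^1 + D_2/(1+r)^2 + D_3/(1+r)^3 + D_4/(1+r)^4 + TV/(1+r)^4
    = 25274.27056 + 25654.16675 + 26039.77315 + 26431.17558 + 317174.10693 = 420573.49297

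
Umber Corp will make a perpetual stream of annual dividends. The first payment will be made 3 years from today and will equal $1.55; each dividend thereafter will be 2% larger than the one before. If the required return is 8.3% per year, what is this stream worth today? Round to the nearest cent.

Value at end of year 2: C₁ / (r − g) = $1.55 / (0.083 − 0.02) = $24.6032
Discount to today: PV = $24.6032 / (1 + 0.083)^2 = $24.6032 / 1.172889 = $20.98

$20.98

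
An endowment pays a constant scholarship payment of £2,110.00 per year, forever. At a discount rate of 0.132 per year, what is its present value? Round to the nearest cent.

£15984.85

Level perpetuity: PV = C / r = £2,110.00 / 0.132 = £15,984.85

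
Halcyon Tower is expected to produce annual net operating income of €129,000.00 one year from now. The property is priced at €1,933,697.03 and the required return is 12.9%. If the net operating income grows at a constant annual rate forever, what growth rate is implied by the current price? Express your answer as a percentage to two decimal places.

P = D₁/(r−g) ⇒ g = r − D₁/P = 0.129 − €129,000.00/€1,933,697.03 = 0.062288

6.23%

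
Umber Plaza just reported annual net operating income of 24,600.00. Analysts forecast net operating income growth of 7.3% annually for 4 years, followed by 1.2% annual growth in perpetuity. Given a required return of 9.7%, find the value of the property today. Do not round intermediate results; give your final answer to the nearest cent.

D_1 = 26395.80000
D_2 = 28322.69340
D_3 = 30390.25002
D_4 = 32608.73827
Terminal value at year 4: TV = D_4×(1+g_2)/(r−g_2) = 33000.04313/0.085 = 388235.80151
P_0 = D_1/(1+r)^1 + D_2/(1+r)^2 + D_3/(1+r)^3 + D_4/(1+r)^4 + TV/(1+r)^4
    = 24061.80492 + 23535.38440 + 23020.48082 + 22516.84222 + 268082.87445 = 361217.38680

361217.39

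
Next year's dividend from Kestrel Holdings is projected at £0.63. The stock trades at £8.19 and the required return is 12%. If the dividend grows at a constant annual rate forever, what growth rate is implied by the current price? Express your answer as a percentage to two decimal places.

4.31%

P = D₁/(r−g) ⇒ g = r − D₁/P = 0.12 − £0.63/£8.19 = 0.043077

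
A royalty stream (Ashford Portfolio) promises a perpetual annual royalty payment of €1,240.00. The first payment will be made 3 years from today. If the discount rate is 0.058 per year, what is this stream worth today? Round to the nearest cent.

€19099.52

Value at end of year 2: C / r = €1,240.00 / 0.058 = €21,379.3103
Discount to today: PV = €21,379.3103 / (1 + 0.058)^2 = €21,379.3103 / 1.119364 = €19,099.52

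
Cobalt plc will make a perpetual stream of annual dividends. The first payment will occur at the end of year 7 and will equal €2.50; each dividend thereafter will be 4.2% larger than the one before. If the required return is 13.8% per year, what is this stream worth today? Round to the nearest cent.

Value at end of year 6: C₁ / (r − g) = €2.50 / (0.138 − 0.042) = €26.0417
Discount to today: PV = €26.0417 / (1 + 0.138)^6 = €26.0417 / 2.171969 = €11.99

€11.99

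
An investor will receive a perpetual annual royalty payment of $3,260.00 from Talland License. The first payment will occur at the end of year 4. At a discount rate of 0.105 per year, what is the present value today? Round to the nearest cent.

$23011.32

Value at end of year 3: C / r = $3,260.00 / 0.105 = $31,047.6190
Discount to today: PV = $31,047.6190 / (1 + 0.105)^3 = $31,047.6190 / 1.349233 = $23,011.32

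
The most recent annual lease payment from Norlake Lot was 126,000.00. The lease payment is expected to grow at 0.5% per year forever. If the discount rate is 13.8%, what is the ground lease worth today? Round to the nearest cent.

D₁ = D₀ × (1 + g) = 126,000.00 × 1.005 = 126,630.0000
Growing perpetuity: P = D₁ / (r − g) = 126,630.0000 / (0.138 − 0.005) = 952,105.26

952105.26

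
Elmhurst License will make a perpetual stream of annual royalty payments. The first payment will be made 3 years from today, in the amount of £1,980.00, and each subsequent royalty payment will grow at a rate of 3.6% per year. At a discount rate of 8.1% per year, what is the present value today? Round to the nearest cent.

£37653.15

Value at end of year 2: C₁ / (r − g) = £1,980.00 / (0.081 − 0.036) = £44,000.0000
Discount to today: PV = £44,000.0000 / (1 + 0.081)^2 = £44,000.0000 / 1.168561 = £37,653.15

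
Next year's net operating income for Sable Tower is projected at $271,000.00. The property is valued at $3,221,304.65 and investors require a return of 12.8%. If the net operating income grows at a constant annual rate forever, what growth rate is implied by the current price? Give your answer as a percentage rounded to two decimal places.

4.39%

P = D₁/(r−g) ⇒ g = r − D₁/P = 0.128 − $271,000.00/$3,221,304.65 = 0.043873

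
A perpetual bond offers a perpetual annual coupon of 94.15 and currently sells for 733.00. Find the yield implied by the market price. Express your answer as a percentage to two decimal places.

12.84%

P = C/r ⇒ r = C/P = 94.15/733.00 = 0.128445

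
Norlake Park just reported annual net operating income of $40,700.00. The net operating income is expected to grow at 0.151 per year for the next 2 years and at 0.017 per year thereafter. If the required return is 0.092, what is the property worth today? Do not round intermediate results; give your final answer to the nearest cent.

$701255.53

D_1 = 46845.70000
D_2 = 53919.40070
Terminal value at year 2: TV = D_2×(1+g_2)/(r−g_2) = 54836.03051/0.075 = 731147.07349
P_0 = D_1/(1+r)^1 + D_2/(1+r)^2 + TV/(1+r)^2
    = 42898.99267 + 45216.79539 + 613139.74551 = 701255.53358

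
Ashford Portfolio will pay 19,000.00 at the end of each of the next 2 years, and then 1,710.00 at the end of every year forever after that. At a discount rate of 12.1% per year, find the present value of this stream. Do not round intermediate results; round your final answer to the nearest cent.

43314.86

PV of 2-year annuity: 19,000.00 × [1 − (1+0.121)^−2] / 0.121 = 32068.82475
Perpetuity value at year 2: 1,710.00 / 0.121 = 14132.23140
PV of perpetuity: 14132.23140 / (1+0.121)^2 = 11246.03718
Total PV = 32068.82475 + 11246.03718 = 43314.86193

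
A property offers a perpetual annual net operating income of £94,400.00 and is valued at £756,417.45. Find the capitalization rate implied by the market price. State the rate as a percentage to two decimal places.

12.48%

P = C/r ⇒ r = C/P = £94,400.00/£756,417.45 = 0.124799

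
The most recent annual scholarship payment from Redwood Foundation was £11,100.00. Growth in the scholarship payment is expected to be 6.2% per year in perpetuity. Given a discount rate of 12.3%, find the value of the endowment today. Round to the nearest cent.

£193249.18

D₁ = D₀ × (1 + g) = £11,100.00 × 1.062 = £11,788.2000
Growing perpetuity: P = D₁ / (r − g) = £11,788.2000 / (0.123 − 0.062) = £193,249.18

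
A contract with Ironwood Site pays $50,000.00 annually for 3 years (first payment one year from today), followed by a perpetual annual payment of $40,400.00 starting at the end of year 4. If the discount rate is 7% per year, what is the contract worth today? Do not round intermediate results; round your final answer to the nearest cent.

PV of 3-year annuity: $50,000.00 × [1 − (1+0.07)^−3] / 0.07 = 131215.80222
Perpetuity value at year 3: $40,400.00 / 0.07 = 577142.85714
PV of perpetuity: 577142.85714 / (1+0.07)^3 = 471120.48895
Total PV = 131215.80222 + 471120.48895 = 602336.29117

$602336.29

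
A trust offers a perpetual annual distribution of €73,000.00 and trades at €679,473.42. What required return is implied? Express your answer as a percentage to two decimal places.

P = C/r ⇒ r = C/P = €73,000.00/€679,473.42 = 0.107436

10.74%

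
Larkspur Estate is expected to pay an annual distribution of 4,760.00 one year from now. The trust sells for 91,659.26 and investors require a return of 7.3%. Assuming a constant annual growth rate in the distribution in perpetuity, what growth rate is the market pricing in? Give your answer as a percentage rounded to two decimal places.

2.11%

P = D₁/(r−g) ⇒ g = r − D₁/P = 0.073 − 4,760.00/91,659.26 = 0.021069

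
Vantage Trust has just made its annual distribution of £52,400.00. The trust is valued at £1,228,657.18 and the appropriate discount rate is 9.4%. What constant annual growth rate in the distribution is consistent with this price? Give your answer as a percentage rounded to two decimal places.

4.93%

P = D₀(1+g)/(r−g) ⇒ P(r−g) = D₀(1+g) ⇒ g(P+D₀) = P·r − D₀
g = (P·r − D₀)/(P + D₀) = (£1,228,657.18×0.094 − £52,400.00) / (£1,228,657.18 + £52,400.00) = 0.049251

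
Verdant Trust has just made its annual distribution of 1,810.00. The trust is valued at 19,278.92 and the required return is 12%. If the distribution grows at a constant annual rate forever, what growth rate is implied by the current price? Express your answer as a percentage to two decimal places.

2.39%

P = D₀(1+g)/(r−g) ⇒ P(r−g) = D₀(1+g) ⇒ g(P+D₀) = P·r − D₀
g = (P·r − D₀)/(P + D₀) = (19,278.92×0.12 − 1,810.00) / (19,278.92 + 1,810.00) = 0.023874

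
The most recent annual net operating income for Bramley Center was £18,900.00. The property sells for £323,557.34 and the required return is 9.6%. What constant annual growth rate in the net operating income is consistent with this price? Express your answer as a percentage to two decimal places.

3.55%

P = D₀(1+g)/(r−g) ⇒ P(r−g) = D₀(1+g) ⇒ g(P+D₀) = P·r − D₀
g = (P·r − D₀)/(P + D₀) = (£323,557.34×0.096 − £18,900.00) / (£323,557.34 + £18,900.00) = 0.035512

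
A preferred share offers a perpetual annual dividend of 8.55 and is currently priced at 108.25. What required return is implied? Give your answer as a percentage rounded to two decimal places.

7.90%

P = C/r ⇒ r = C/P = 8.55/108.25 = 0.078984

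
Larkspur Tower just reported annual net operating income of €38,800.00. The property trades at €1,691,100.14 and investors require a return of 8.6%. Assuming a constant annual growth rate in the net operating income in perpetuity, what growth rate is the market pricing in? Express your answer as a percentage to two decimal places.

P = D₀(1+g)/(r−g) ⇒ P(r−g) = D₀(1+g) ⇒ g(P+D₀) = P·r − D₀
g = (P·r − D₀)/(P + D₀) = (€1,691,100.14×0.086 − €38,800.00) / (€1,691,100.14 + €38,800.00) = 0.061642

6.16%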